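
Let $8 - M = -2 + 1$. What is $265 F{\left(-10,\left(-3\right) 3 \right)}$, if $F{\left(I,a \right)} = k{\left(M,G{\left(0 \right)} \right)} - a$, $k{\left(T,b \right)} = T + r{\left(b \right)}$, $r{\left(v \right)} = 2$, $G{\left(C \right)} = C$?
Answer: $5300$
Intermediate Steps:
$M = 9$ ($M = 8 - \left(-2 + 1\right) = 8 - -1 = 8 + 1 = 9$)
$k{\left(T,b \right)} = 2 + T$ ($k{\left(T,b \right)} = T + 2 = 2 + T$)
$F{\left(I,a \right)} = 11 - a$ ($F{\left(I,a \right)} = \left(2 + 9\right) - a = 11 - a$)
$265 F{\left(-10,\left(-3\right) 3 \right)} = 265 \left(11 - \left(-3\right) 3\right) = 265 \left(11 - -9\right) = 265 \left(11 + 9\right) = 265 \cdot 20 = 5300$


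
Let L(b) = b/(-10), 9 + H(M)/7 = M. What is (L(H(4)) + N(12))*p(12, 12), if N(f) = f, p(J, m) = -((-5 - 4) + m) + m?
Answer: 279/2 ≈ 139.50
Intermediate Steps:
p(J, m) = 9 (p(J, m) = -(-9 + m) + m = (9 - m) + m = 9)
H(M) = -63 + 7*M
L(b) = -b/10 (L(b) = b*(-⅒) = -b/10)
(L(H(4)) + N(12))*p(12, 12) = (-(-63 + 7*4)/10 + 12)*9 = (-(-63 + 28)/10 + 12)*9 = (-⅒*(-35) + 12)*9 = (7/2 + 12)*9 = (31/2)*9 = 279/2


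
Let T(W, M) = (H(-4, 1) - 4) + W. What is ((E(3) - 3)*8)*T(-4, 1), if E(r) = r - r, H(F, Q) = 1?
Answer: 168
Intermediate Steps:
T(W, M) = -3 + W (T(W, M) = (1 - 4) + W = -3 + W)
E(r) = 0
((E(3) - 3)*8)*T(-4, 1) = ((0 - 3)*8)*(-3 - 4) = -3*8*(-7) = -24*(-7) = 168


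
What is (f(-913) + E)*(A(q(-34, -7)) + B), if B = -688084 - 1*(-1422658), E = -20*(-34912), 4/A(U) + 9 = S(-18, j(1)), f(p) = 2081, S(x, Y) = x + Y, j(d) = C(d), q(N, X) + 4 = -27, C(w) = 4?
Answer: 11832061958558/23 ≈ 5.1444e+11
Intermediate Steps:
q(N, X) = -31 (q(N, X) = -4 - 27 = -31)
j(d) = 4
S(x, Y) = Y + x
A(U) = -4/23 (A(U) = 4/(-9 + (4 - 18)) = 4/(-9 - 14) = 4/(-23) = 4*(-1/23) = -4/23)
E = 698240
B = 734574 (B = -688084 + 1422658 = 734574)
(f(-913) + E)*(A(q(-34, -7)) + B) = (2081 + 698240)*(-4/23 + 734574) = 700321*(16895198/23) = 11832061958558/23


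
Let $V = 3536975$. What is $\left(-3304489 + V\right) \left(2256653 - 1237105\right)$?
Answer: $237030636328$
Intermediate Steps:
$\left(-3304489 + V\right) \left(2256653 - 1237105\right) = \left(-3304489 + 3536975\right) \left(2256653 - 1237105\right) = 232486 \cdot 1019548 = 237030636328$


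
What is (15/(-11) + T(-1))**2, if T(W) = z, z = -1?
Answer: 676/121 ≈ 5.5868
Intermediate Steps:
T(W) = -1
(15/(-11) + T(-1))**2 = (15/(-11) - 1)**2 = (15*(-1/11) - 1)**2 = (-15/11 - 1)**2 = (-26/11)**2 = 676/121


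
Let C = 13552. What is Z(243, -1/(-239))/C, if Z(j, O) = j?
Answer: 243/13552 ≈ 0.017931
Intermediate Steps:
Z(243, -1/(-239))/C = 243/13552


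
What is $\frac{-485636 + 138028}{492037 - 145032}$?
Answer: $- \frac{347608}{347005} \approx -1.0017$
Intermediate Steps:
$\frac{-485636 + 138028}{492037 - 145032} = - \frac{347608}{492037 + \left(-214822 + 69790\right)} = - \frac{347608}{492037 - 145032} = - \frac{347608}{347005}$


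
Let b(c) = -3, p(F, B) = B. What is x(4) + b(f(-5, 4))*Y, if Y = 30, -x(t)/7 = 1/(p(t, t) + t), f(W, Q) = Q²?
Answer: -727/8 ≈ -90.875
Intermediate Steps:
x(t) = -7/(2*t) (x(t) = -7/(t + t) = -7*1/(2*t) = -7/(2*t))
x(4) + b(f(-5, 4))*Y = -7/2/4 - 3*30 = -7/2*¼ - 90 = -7/8 - 90 = -727/8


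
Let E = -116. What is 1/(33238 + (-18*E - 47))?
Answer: 1/35279 ≈ 2.8345e-5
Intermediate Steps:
1/(33238 + (-18*E - 47)) = 1/(33238 + (-18*(-116) - 47)) = 1/(33238 + (2088 - 47)) = 1/(33238 + 2041) = 1/35279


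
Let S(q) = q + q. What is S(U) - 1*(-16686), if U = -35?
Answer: 16616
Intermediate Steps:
S(q) = 2*q
S(U) - 1*(-16686) = 2*(-35) - 1*(-16686) = -70 + 16686 = 16616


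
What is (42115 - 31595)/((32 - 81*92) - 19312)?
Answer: -2630/6683 ≈ -0.39354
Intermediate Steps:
(42115 - 31595)/((32 - 81*92) - 19312) = 10520/((32 - 7452) - 19312) = 10520/(-7420 - 19312) = 10520/(-26732) = 10520*(-1/26732) = -2630/6683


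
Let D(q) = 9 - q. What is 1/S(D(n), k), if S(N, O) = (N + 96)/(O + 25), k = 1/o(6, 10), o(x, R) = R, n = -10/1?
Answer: 251/1150 ≈ 0.21826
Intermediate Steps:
n = -10 (n = -10*1 = -10)
k = ⅒ (k = 1/10 = ⅒ ≈ 0.10000)
S(N, O) = (96 + N)/(25 + O)
1/S(D(n), k) = 1/((96 + (9 - 1*(-10)))/(25 + ⅒)) = 1/((96 + (9 + 10))/(251/10)) = 1/(10*(96 + 19)/251) = 1/((10/251)*115) = 1/(1150/251) = 251/1150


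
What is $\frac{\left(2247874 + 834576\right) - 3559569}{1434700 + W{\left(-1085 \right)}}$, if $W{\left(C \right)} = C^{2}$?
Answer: $- \frac{477119}{2611925} \approx -0.18267$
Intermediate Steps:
$\frac{\left(2247874 + 834576\right) - 3559569}{1434700 + W{\left(-1085 \right)}} = \frac{\left(2247874 + 834576\right) - 3559569}{1434700 + \left(-1085\right)^{2}} = \frac{3082450 - 3559569}{1434700 + 1177225} = - \frac{477119}{2611925}$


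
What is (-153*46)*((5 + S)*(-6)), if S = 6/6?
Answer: 253368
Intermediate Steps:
S = 1 (S = 6*(⅙) = 1)
(-153*46)*((5 + S)*(-6)) = (-153*46)*((5 + 1)*(-6)) = -42228*(-6) = -7038*(-36) = 253368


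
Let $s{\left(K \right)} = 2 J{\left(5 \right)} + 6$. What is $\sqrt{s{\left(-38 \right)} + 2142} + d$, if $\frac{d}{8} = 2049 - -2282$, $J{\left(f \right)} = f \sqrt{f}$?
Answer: $34648 + \sqrt{2148 + 10 \sqrt{5}} \approx 34695.0$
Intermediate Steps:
$J{\left(f \right)} = f^{\frac{3}{2}}$
$d = 34648$ ($d = 8 \left(2049 - -2282\right) = 8 \left(2049 + 2282\right) = 8 \cdot 4331 = 34648$)
$s{\left(K \right)} = 6 + 10 \sqrt{5}$ ($s{\left(K \right)} = 2 \cdot 5^{\frac{3}{2}} + 6 = 2 \cdot 5 \sqrt{5} + 6 = 10 \sqrt{5} + 6 = 6 + 10 \sqrt{5}$)
$\sqrt{s{\left(-38 \right)} + 2142} + d = \sqrt{\left(6 + 10 \sqrt{5}\right) + 2142} + 34648 = \sqrt{2148 + 10 \sqrt{5}} + 34648 = 34648 + \sqrt{2148 + 10 \sqrt{5}}$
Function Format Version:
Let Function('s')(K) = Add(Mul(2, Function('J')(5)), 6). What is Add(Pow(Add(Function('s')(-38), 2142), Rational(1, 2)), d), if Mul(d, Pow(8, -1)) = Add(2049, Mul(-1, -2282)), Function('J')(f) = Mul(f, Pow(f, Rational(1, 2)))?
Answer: Add(34648, Pow(Add(2148, Mul(10, Pow(5, Rational(1, 2)))), Rational(1, 2))) ≈ 34695.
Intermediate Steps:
Function('J')(f) = Pow(f, Rational(3, 2))
d = 34648 (d = Mul(8, Add(2049, Mul(-1, -2282))) = Mul(8, Add(2049, 2282)) = Mul(8, 4331) = 34648)
Function('s')(K) = Add(6, Mul(10, Pow(5, Rational(1, 2)))) (Function('s')(K) = Add(Mul(2, Pow(5, Rational(3, 2))), 6) = Add(Mul(2, Mul(5, Pow(5, Rational(1, 2)))), 6) = Add(Mul(10, Pow(5, Rational(1, 2))), 6) = Add(6, Mul(10, Pow(5, Rational(1, 2)))))
Add(Pow(Add(Function('s')(-38), 2142), Rational(1, 2)), d) = Add(Pow(Add(Add(6, Mul(10, Pow(5, Rational(1, 2)))), 2142), Rational(1, 2)), 34648) = Add(Pow(Add(2148, Mul(10, Pow(5, Rational(1, 2)))), Rational(1, 2)), 34648) = Add(34648, Pow(Add(2148, Mul(10, Pow(5, Rational(1, 2)))), Rational(1, 2)))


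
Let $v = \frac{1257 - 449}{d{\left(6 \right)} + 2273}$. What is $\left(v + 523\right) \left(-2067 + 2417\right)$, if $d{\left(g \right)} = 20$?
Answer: $\frac{420016450}{2293} \approx 1.8317 \cdot 10^{5}$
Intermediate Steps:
$v = \frac{808}{2293}$ ($v = \frac{1257 - 449}{20 + 2273} = \frac{808}{2293} \approx 0.35238$)
$\left(v + 523\right) \left(-2067 + 2417\right) = \left(\frac{808}{2293} + 523\right) \left(-2067 + 2417\right) = \frac{1200047}{2293} \cdot 350 = \frac{420016450}{2293}$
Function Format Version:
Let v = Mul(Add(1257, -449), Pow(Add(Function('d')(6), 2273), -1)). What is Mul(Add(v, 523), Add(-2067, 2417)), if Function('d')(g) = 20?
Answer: Rational(420016450, 2293) ≈ 1.8317e+5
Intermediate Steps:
v = Rational(808, 2293) (v = Mul(Add(1257, -449), Pow(Add(20, 2273), -1)) = Mul(808, Pow(2293, -1)) = Mul(808, Rational(1, 2293)) = Rational(808, 2293) ≈ 0.35238)
Mul(Add(v, 523), Add(-2067, 2417)) = Mul(Add(Rational(808, 2293), 523), Add(-2067, 2417)) = Mul(Rational(1200047, 2293), 350) = Rational(420016450, 2293)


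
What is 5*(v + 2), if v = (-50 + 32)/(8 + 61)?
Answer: 200/23 ≈ 8.6956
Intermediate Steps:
v = -6/23 (v = -18/69 = -18*1/69 = -6/23 ≈ -0.26087)
5*(v + 2) = 5*(-6/23 + 2) = 5*(40/23) = 200/23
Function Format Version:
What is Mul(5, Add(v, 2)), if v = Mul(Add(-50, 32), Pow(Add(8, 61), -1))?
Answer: Rational(200, 23) ≈ 8.6956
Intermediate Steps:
v = Rational(-6, 23) (v = Mul(-18, Pow(69, -1)) = Mul(-18, Rational(1, 69)) = Rational(-6, 23) ≈ -0.26087)
Mul(5, Add(v, 2)) = Mul(5, Add(Rational(-6, 23), 2)) = Mul(5, Rational(40, 23)) = Rational(200, 23)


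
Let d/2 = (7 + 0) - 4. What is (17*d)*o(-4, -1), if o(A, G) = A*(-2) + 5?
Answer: 1326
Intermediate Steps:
o(A, G) = 5 - 2*A (o(A, G) = -2*A + 5 = 5 - 2*A)
d = 6 (d = 2*((7 + 0) - 4) = 2*(7 - 4) = 2*3 = 6)
(17*d)*o(-4, -1) = (17*6)*(5 - 2*(-4)) = 102*(5 + 8) = 102*13 = 1326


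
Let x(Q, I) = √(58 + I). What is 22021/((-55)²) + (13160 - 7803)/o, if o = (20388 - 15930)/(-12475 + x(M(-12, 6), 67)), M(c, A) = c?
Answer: -202058269757/13485450 + 26785*√5/4458 ≈ -14970.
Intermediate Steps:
o = 4458/(-12475 + 5*√5) (o = (20388 - 15930)/(-12475 + √(58 + 67)) = 4458/(-12475 + √125) = 4458/(-12475 + 5*√5) ≈ -0.35768)
22021/((-55)²) + (13160 - 7803)/o = 22021/((-55)²) + (13160 - 7803)/(-1112271/3112510 - 2229*√5/15562550) = 22021/3025 + 5357/(-1112271/3112510 - 2229*√5/15562550)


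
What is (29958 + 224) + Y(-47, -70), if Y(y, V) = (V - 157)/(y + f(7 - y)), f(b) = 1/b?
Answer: 76583992/2537 ≈ 30187.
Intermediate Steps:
Y(y, V) = (-157 + V)/(y + 1/(7 - y)) (Y(y, V) = (V - 157)/(y + 1/(7 - y)) = (-157 + V)/(y + 1/(7 - y)))
(29958 + 224) + Y(-47, -70) = (29958 + 224) + (-157 - 70)*(-7 - 47)/(-1 - 47*(-7 - 47)) = 30182 - 227*(-54)/(-1 - 47*(-54)) = 30182 - 227*(-54)/(-1 + 2538) = 30182 - 227*(-54)/2537 = 30182 + (1/2537)*(-227)*(-54) = 30182 + 12258/2537 = 76583992/2537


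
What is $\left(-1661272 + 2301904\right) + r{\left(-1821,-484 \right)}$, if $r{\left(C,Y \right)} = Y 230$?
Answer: $529312$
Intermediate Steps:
$r{\left(C,Y \right)} = 230 Y$
$\left(-1661272 + 2301904\right) + r{\left(-1821,-484 \right)} = \left(-1661272 + 2301904\right) + 230 \left(-484\right) = 640632 - 111320 = 529312$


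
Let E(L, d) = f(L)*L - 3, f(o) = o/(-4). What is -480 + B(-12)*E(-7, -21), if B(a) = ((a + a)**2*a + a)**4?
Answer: -35050811762021664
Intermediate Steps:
f(o) = -o/4 (f(o) = o*(-1/4) = -o/4)
B(a) = (a + 4*a**3)**4 (B(a) = ((2*a)**2*a + a)**4 = ((4*a**2)*a + a)**4 = (4*a**3 + a)**4 = (a + 4*a**3)**4)
E(L, d) = -3 - L**2/4 (E(L, d) = (-L/4)*L - 3 = -L**2/4 - 3 = -3 - L**2/4)
-480 + B(-12)*E(-7, -21) = -480 + ((-12)**4*(1 + 4*(-12)**2)**4)*(-3 - 1/4*(-7)**2) = -480 + (20736*(1 + 4*144)**4)*(-3 - 1/4*49) = -480 + (20736*(1 + 576)**4)*(-3 - 49/4) = -480 + (20736*577**4)*(-61/4) = -480 + (20736*110841719041)*(-61/4) = -480 + 2298413886034176*(-61/4) = -480 - 35050811762021184 = -35050811762021664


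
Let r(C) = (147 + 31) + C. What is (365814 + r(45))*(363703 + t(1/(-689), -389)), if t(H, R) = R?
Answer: 132986366618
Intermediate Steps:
r(C) = 178 + C
(365814 + r(45))*(363703 + t(1/(-689), -389)) = (365814 + (178 + 45))*(363703 - 389) = (365814 + 223)*363314 = 366037*363314 = 132986366618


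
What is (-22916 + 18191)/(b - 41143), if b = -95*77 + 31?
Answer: 4725/48427 ≈ 0.097570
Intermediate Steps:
b = -7284 (b = -7315 + 31 = -7284)
(-22916 + 18191)/(b - 41143) = (-22916 + 18191)/(-7284 - 41143) = -4725/(-48427) = -4725*(-1/48427) = 4725/48427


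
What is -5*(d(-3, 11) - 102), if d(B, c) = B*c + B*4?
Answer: 735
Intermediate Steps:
d(B, c) = 4*B + B*c (d(B, c) = B*c + 4*B = 4*B + B*c)
-5*(d(-3, 11) - 102) = -5*(-3*(4 + 11) - 102) = -5*(-3*15 - 102) = -5*(-45 - 102) = -5*(-147) = 735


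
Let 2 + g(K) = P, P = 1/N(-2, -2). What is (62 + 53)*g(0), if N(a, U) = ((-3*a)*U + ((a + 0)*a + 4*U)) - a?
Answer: -3335/14 ≈ -238.21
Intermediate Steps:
N(a, U) = a² - a + 4*U - 3*U*a (N(a, U) = (-3*U*a + (a*a + 4*U)) - a = (-3*U*a + (a² + 4*U)) - a = (a² + 4*U - 3*U*a) - a = a² - a + 4*U - 3*U*a)
P = -1/14 (P = 1/((-2)² - 1*(-2) + 4*(-2) - 3*(-2)*(-2)) = 1/(4 + 2 - 8 - 12) = 1/(-14) = -1/14 ≈ -0.071429)
g(K) = -29/14 (g(K) = -2 - 1/14 = -29/14)
(62 + 53)*g(0) = (62 + 53)*(-29/14) = 115*(-29/14) = -3335/14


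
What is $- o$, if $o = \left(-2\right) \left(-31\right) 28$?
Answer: $-1736$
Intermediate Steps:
$o = 1736$ ($o = 62 \cdot 28 = 1736$)
$- o = \left(-1\right) 1736 = -1736$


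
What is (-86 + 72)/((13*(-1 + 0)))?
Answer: 14/13 ≈ 1.0769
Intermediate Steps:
(-86 + 72)/((13*(-1 + 0))) = -14/(13*(-1)) = -14/(-13) = -14*(-1/13) = 14/13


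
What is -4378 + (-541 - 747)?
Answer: -5666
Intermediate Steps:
-4378 + (-541 - 747) = -4378 - 1288 = -5666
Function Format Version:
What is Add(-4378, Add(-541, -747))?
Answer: -5666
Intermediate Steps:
Add(-4378, Add(-541, -747)) = Add(-4378, -1288) = -5666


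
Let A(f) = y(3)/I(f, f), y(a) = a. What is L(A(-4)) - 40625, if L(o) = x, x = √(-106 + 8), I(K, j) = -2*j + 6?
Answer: -40625 + 7*I*√2 ≈ -40625.0 + 9.8995*I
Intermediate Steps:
I(K, j) = 6 - 2*j
A(f) = 3/(6 - 2*f)
x = 7*I*√2 (x = √(-98) = 7*I*√2 ≈ 9.8995*I)
L(o) = 7*I*√2
L(A(-4)) - 40625 = 7*I*√2 - 40625 = -40625 + 7*I*√2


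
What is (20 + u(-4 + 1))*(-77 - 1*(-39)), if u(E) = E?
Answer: -646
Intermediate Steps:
(20 + u(-4 + 1))*(-77 - 1*(-39)) = (20 + (-4 + 1))*(-77 - 1*(-39)) = (20 - 3)*(-77 + 39) = 17*(-38) = -646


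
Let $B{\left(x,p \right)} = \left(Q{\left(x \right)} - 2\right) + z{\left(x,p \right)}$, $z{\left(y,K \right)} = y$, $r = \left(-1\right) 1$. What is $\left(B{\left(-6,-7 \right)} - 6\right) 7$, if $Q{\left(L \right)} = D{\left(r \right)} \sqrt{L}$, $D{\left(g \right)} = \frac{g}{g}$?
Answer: $-98 + 7 i \sqrt{6} \approx -98.0 + 17.146 i$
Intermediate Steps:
$r = -1$
$D{\left(g \right)} = 1$
$Q{\left(L \right)} = \sqrt{L}$ ($Q{\left(L \right)} = 1 \sqrt{L} = \sqrt{L}$)
$B{\left(x,p \right)} = -2 + x + \sqrt{x}$ ($B{\left(x,p \right)} = \left(\sqrt{x} - 2\right) + x = \left(-2 + \sqrt{x}\right) + x = -2 + x + \sqrt{x}$)
$\left(B{\left(-6,-7 \right)} - 6\right) 7 = \left(\left(-2 - 6 + \sqrt{-6}\right) - 6\right) 7 = \left(\left(-2 - 6 + i \sqrt{6}\right) - 6\right) 7 = \left(\left(-8 + i \sqrt{6}\right) - 6\right) 7 = \left(-14 + i \sqrt{6}\right) 7 = -98 + 7 i \sqrt{6}$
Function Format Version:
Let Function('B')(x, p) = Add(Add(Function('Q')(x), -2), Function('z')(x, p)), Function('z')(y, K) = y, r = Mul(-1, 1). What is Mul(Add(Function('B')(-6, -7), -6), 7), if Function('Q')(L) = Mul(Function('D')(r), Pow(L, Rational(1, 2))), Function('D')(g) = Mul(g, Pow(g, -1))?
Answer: Add(-98, Mul(7, I, Pow(6, Rational(1, 2)))) ≈ Add(-98.000, Mul(17.146, I))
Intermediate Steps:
r = -1
Function('D')(g) = 1
Function('Q')(L) = Pow(L, Rational(1, 2)) (Function('Q')(L) = Mul(1, Pow(L, Rational(1, 2))) = Pow(L, Rational(1, 2)))
Function('B')(x, p) = Add(-2, x, Pow(x, Rational(1, 2))) (Function('B')(x, p) = Add(Add(Pow(x, Rational(1, 2)), -2), x) = Add(Add(-2, Pow(x, Rational(1, 2))), x) = Add(-2, x, Pow(x, Rational(1, 2))))
Mul(Add(Function('B')(-6, -7), -6), 7) = Mul(Add(Add(-2, -6, Pow(-6, Rational(1, 2))), -6), 7) = Mul(Add(Add(-2, -6, Mul(I, Pow(6, Rational(1, 2)))), -6), 7) = Mul(Add(Add(-8, Mul(I, Pow(6, Rational(1, 2)))), -6), 7) = Mul(Add(-14, Mul(I, Pow(6, Rational(1, 2)))), 7) = Add(-98, Mul(7, I, Pow(6, Rational(1, 2))))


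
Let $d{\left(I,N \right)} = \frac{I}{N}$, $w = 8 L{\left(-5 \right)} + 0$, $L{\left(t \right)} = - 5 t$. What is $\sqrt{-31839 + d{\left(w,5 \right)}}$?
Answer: $i \sqrt{31799} \approx 178.32 i$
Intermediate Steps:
$w = 200$ ($w = 8 \left(\left(-5\right) \left(-5\right)\right) + 0 = 8 \cdot 25 + 0 = 200 + 0 = 200$)
$\sqrt{-31839 + d{\left(w,5 \right)}} = \sqrt{-31839 + \frac{200}{5}} = \sqrt{-31839 + 200 \cdot \frac{1}{5}} = \sqrt{-31839 + 40} = \sqrt{-31799} = i \sqrt{31799}$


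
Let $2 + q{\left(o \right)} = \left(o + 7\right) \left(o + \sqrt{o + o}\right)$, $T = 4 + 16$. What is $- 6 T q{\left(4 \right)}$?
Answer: $-5040 - 2640 \sqrt{2} \approx -8773.5$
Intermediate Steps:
$T = 20$
$q{\left(o \right)} = -2 + \left(7 + o\right) \left(o + \sqrt{2} \sqrt{o}\right)$ ($q{\left(o \right)} = -2 + \left(o + 7\right) \left(o + \sqrt{o + o}\right) = -2 + \left(7 + o\right) \left(o + \sqrt{2 o}\right) = -2 + \left(7 + o\right) \left(o + \sqrt{2} \sqrt{o}\right)$)
$- 6 T q{\left(4 \right)} = \left(-6\right) 20 \left(-2 + 4^{2} + 7 \cdot 4 + \sqrt{2} \cdot 4^{\frac{3}{2}} + 7 \sqrt{2} \sqrt{4}\right) = - 120 \left(-2 + 16 + 28 + \sqrt{2} \cdot 8 + 7 \sqrt{2} \cdot 2\right) = - 120 \left(-2 + 16 + 28 + 8 \sqrt{2} + 14 \sqrt{2}\right) = - 120 \left(42 + 22 \sqrt{2}\right) = -5040 - 2640 \sqrt{2}$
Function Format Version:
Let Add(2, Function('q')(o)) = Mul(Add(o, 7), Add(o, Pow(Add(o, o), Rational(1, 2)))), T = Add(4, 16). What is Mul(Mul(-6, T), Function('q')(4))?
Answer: Add(-5040, Mul(-2640, Pow(2, Rational(1, 2)))) ≈ -8773.5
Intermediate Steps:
T = 20
Function('q')(o) = Add(-2, Mul(Add(7, o), Add(o, Mul(Pow(2, Rational(1, 2)), Pow(o, Rational(1, 2)))))) (Function('q')(o) = Add(-2, Mul(Add(o, 7), Add(o, Pow(Add(o, o), Rational(1, 2))))) = Add(-2, Mul(Add(7, o), Add(o, Pow(Mul(2, o), Rational(1, 2))))) = Add(-2, Mul(Add(7, o), Add(o, Mul(Pow(2, Rational(1, 2)), Pow(o, Rational(1, 2)))))))
Mul(Mul(-6, T), Function('q')(4)) = Mul(Mul(-6, 20), Add(-2, Pow(4, 2), Mul(7, 4), Mul(Pow(2, Rational(1, 2)), Pow(4, Rational(3, 2))), Mul(7, Pow(2, Rational(1, 2)), Pow(4, Rational(1, 2))))) = Mul(-120, Add(-2, 16, 28, Mul(Pow(2, Rational(1, 2)), 8), Mul(7, Pow(2, Rational(1, 2)), 2))) = Mul(-120, Add(-2, 16, 28, Mul(8, Pow(2, Rational(1, 2))), Mul(14, Pow(2, Rational(1, 2))))) = Mul(-120, Add(42, Mul(22, Pow(2, Rational(1, 2))))) = Add(-5040, Mul(-2640, Pow(2, Rational(1, 2))))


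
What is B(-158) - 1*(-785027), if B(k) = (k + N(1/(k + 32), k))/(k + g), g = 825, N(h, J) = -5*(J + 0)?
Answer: 523613641/667 ≈ 7.8503e+5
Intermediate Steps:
N(h, J) = -5*J
B(k) = -4*k/(825 + k) (B(k) = (k - 5*k)/(k + 825) = (-4*k)/(825 + k) = -4*k/(825 + k))
B(-158) - 1*(-785027) = -4*(-158)/(825 - 158) - 1*(-785027) = -4*(-158)/667 + 785027 = -4*(-158)*1/667 + 785027 = 632/667 + 785027 = 523613641/667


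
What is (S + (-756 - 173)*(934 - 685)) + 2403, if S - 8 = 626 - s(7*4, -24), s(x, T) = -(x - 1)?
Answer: -228257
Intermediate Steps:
s(x, T) = 1 - x (s(x, T) = -(-1 + x) = 1 - x)
S = 661 (S = 8 + (626 - (1 - 7*4)) = 8 + (626 - (1 - 1*28)) = 8 + (626 - (1 - 28)) = 8 + (626 - 1*(-27)) = 8 + (626 + 27) = 8 + 653 = 661)
(S + (-756 - 173)*(934 - 685)) + 2403 = (661 + (-756 - 173)*(934 - 685)) + 2403 = (661 - 929*249) + 2403 = (661 - 231321) + 2403 = -230660 + 2403 = -228257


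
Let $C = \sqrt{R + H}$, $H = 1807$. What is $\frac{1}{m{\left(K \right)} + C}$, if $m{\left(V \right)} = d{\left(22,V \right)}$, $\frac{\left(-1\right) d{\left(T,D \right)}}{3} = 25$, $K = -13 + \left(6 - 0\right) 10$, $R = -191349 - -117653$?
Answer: $- \frac{25}{25838} - \frac{i \sqrt{71889}}{77514} \approx -0.00096757 - 0.003459 i$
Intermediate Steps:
$R = -73696$ ($R = -191349 + 117653 = -73696$)
$K = 47$ ($K = -13 + \left(6 + 0\right) 10 = -13 + 6 \cdot 10 = -13 + 60 = 47$)
$d{\left(T,D \right)} = -75$ ($d{\left(T,D \right)} = \left(-3\right) 25 = -75$)
$m{\left(V \right)} = -75$
$C = i \sqrt{71889}$ ($C = \sqrt{-73696 + 1807} = \sqrt{-71889} = i \sqrt{71889} \approx 268.12 i$)
$\frac{1}{m{\left(K \right)} + C} = \frac{1}{-75 + i \sqrt{71889}}$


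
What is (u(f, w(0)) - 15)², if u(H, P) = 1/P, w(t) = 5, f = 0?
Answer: 5476/25 ≈ 219.04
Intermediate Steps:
(u(f, w(0)) - 15)² = (1/5 - 15)² = (⅕ - 15)² = (-74/5)² = 5476/25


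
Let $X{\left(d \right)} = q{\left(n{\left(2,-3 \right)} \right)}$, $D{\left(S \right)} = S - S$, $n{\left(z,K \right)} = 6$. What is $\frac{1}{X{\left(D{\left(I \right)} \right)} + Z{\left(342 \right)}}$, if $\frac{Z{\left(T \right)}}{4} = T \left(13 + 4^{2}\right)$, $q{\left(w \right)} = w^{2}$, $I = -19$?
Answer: $\frac{1}{39708} \approx 2.5184 \cdot 10^{-5}$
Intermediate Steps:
$D{\left(S \right)} = 0$
$Z{\left(T \right)} = 116 T$ ($Z{\left(T \right)} = 4 T \left(13 + 4^{2}\right) = 4 T \left(13 + 16\right) = 4 T 29 = 4 \cdot 29 T = 116 T$)
$X{\left(d \right)} = 36$ ($X{\left(d \right)} = 6^{2} = 36$)
$\frac{1}{X{\left(D{\left(I \right)} \right)} + Z{\left(342 \right)}} = \frac{1}{36 + 116 \cdot 342} = \frac{1}{36 + 39672} = \frac{1}{39708}$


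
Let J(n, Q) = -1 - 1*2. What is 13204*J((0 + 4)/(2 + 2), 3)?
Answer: -39612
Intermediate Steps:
J(n, Q) = -3 (J(n, Q) = -1 - 2 = -3)
13204*J((0 + 4)/(2 + 2), 3) = 13204*(-3) = -39612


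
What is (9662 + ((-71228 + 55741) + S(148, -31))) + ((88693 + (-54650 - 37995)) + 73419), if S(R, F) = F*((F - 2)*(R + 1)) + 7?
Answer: 216076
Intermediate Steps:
S(R, F) = 7 + F*(1 + R)*(-2 + F) (S(R, F) = F*((-2 + F)*(1 + R)) + 7 = F*((1 + R)*(-2 + F)) + 7 = F*(1 + R)*(-2 + F) + 7 = 7 + F*(1 + R)*(-2 + F))
(9662 + ((-71228 + 55741) + S(148, -31))) + ((88693 + (-54650 - 37995)) + 73419) = (9662 + ((-71228 + 55741) + (7 + (-31)² - 2*(-31) + 148*(-31)² - 2*(-31)*148))) + ((88693 + (-54650 - 37995)) + 73419) = (9662 + (-15487 + (7 + 961 + 62 + 148*961 + 9176))) + ((88693 - 92645) + 73419) = (9662 + (-15487 + (7 + 961 + 62 + 142228 + 9176))) + (-3952 + 73419) = (9662 + (-15487 + 152434)) + 69467 = (9662 + 136947) + 69467 = 146609 + 69467 = 216076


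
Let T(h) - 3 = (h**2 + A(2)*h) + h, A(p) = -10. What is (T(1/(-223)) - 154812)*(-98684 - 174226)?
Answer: 2100996203041230/49729 ≈ 4.2249e+10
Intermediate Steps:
T(h) = 3 + h**2 - 9*h (T(h) = 3 + ((h**2 - 10*h) + h) = 3 + (h**2 - 9*h) = 3 + h**2 - 9*h)
(T(1/(-223)) - 154812)*(-98684 - 174226) = ((3 + (1/(-223))**2 - 9/(-223)) - 154812)*(-98684 - 174226) = ((3 + (-1/223)**2 - 9*(-1/223)) - 154812)*(-272910) = ((3 + 1/49729 + 9/223) - 154812)*(-272910) = (151195/49729 - 154812)*(-272910) = -7698494753/49729*(-272910) = 2100996203041230/49729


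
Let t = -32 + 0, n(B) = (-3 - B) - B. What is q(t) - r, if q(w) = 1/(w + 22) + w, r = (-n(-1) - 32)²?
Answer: -9931/10 ≈ -993.10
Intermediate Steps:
n(B) = -3 - 2*B
t = -32
r = 961 (r = (-(-3 - 2*(-1)) - 32)² = (-(-3 + 2) - 32)² = (-1*(-1) - 32)² = (1 - 32)² = (-31)² = 961)
q(w) = w + 1/(22 + w) (q(w) = 1/(22 + w) + w = w + 1/(22 + w))
q(t) - r = (1 + (-32)² + 22*(-32))/(22 - 32) - 1*961 = (1 + 1024 - 704)/(-10) - 961 = -⅒*321 - 961 = -321/10 - 961 = -9931/10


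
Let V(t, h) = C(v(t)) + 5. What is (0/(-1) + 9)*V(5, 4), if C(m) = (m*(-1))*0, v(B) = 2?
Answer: 45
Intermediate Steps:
C(m) = 0 (C(m) = -m*0 = 0)
V(t, h) = 5 (V(t, h) = 0 + 5 = 5)
(0/(-1) + 9)*V(5, 4) = (0/(-1) + 9)*5 = (0*(-1) + 9)*5 = (0 + 9)*5 = 9*5 = 45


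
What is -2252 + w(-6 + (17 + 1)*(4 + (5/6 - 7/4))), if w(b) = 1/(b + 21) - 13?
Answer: -319363/141 ≈ -2265.0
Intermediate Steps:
w(b) = -13 + 1/(21 + b) (w(b) = 1/(21 + b) - 13 = -13 + 1/(21 + b))
-2252 + w(-6 + (17 + 1)*(4 + (5/6 - 7/4))) = -2252 + (-272 - 13*(-6 + (17 + 1)*(4 + (5/6 - 7/4))))/(21 + (-6 + (17 + 1)*(4 + (5/6 - 7/4)))) = -2252 + (-272 - 13*(-6 + 18*(4 + (5*(⅙) - 7*¼))))/(21 + (-6 + 18*(4 + (5*(⅙) - 7*¼)))) = -2252 + (-272 - 13*(-6 + 18*(4 + (⅚ - 7/4))))/(21 + (-6 + 18*(4 + (⅚ - 7/4)))) = -2252 + (-272 - 13*(-6 + 18*(4 - 11/12)))/(21 + (-6 + 18*(4 - 11/12))) = -2252 + (-272 - 13*(-6 + 18*(37/12)))/(21 + (-6 + 18*(37/12))) = -2252 + (-272 - 13*(-6 + 111/2))/(21 + (-6 + 111/2)) = -2252 + (-272 - 13*99/2)/(21 + 99/2) = -2252 + (-272 - 1287/2)/(141/2) = -2252 + (2/141)*(-1831/2) = -2252 - 1831/141 = -319363/141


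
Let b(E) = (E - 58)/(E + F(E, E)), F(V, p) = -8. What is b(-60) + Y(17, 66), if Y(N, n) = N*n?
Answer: 38207/34 ≈ 1123.7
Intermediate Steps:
b(E) = (-58 + E)/(-8 + E) (b(E) = (E - 58)/(E - 8) = (-58 + E)/(-8 + E))
b(-60) + Y(17, 66) = (-58 - 60)/(-8 - 60) + 17*66 = -118/(-68) + 1122 = -1/68*(-118) + 1122 = 59/34 + 1122 = 38207/34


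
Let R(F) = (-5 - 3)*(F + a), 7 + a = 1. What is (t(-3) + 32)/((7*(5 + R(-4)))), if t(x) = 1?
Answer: 33/595 ≈ 0.055462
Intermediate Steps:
a = -6 (a = -7 + 1 = -6)
R(F) = 48 - 8*F (R(F) = (-5 - 3)*(F - 6) = -8*(-6 + F) = 48 - 8*F)
(t(-3) + 32)/((7*(5 + R(-4)))) = (1 + 32)/((7*(5 + (48 - 8*(-4))))) = 33/(7*(5 + (48 + 32))) = 33/(7*(5 + 80)) = 33/(7*85) = 33/595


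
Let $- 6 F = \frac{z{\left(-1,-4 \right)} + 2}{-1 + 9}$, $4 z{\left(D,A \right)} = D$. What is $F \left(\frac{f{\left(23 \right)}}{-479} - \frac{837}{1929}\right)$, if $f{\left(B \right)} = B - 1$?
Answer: $\frac{1034509}{59135424} \approx 0.017494$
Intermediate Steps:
$z{\left(D,A \right)} = \frac{D}{4}$
$f{\left(B \right)} = -1 + B$ ($f{\left(B \right)} = B - 1 = -1 + B$)
$F = - \frac{7}{192}$ ($F = - \frac{\left(\frac{1}{4} \left(-1\right) + 2\right) \frac{1}{-1 + 9}}{6} = - \frac{\left(- \frac{1}{4} + 2\right) \frac{1}{8}}{6} = - \frac{\frac{7}{4} \cdot \frac{1}{8}}{6} = \left(- \frac{1}{6}\right) \frac{7}{32} = - \frac{7}{192} \approx -0.036458$)
$F \left(\frac{f{\left(23 \right)}}{-479} - \frac{837}{1929}\right) = - \frac{7 \left(\frac{-1 + 23}{-479} - \frac{837}{1929}\right)}{192} = - \frac{7 \left(22 \left(- \frac{1}{479}\right) - \frac{279}{643}\right)}{192} = - \frac{7 \left(- \frac{22}{479} - \frac{279}{643}\right)}{192} = \left(- \frac{7}{192}\right) \left(- \frac{147787}{307997}\right) = \frac{1034509}{59135424}$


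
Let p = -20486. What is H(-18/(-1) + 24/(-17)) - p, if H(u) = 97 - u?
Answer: 349629/17 ≈ 20566.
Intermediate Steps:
H(-18/(-1) + 24/(-17)) - p = (97 - (-18/(-1) + 24/(-17))) - 1*(-20486) = (97 - (-18*(-1) + 24*(-1/17))) + 20486 = (97 - (18 - 24/17)) + 20486 = (97 - 1*282/17) + 20486 = (97 - 282/17) + 20486 = 1367/17 + 20486 = 349629/17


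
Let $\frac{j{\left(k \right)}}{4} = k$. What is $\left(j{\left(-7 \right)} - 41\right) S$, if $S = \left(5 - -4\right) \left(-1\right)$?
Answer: $621$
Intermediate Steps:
$j{\left(k \right)} = 4 k$
$S = -9$ ($S = \left(5 + 4\right) \left(-1\right) = 9 \left(-1\right) = -9$)
$\left(j{\left(-7 \right)} - 41\right) S = \left(4 \left(-7\right) - 41\right) \left(-9\right) = \left(-28 - 41\right) \left(-9\right) = \left(-69\right) \left(-9\right) = 621$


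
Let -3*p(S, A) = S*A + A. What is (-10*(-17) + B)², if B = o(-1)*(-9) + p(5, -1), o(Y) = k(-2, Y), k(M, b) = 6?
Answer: 13924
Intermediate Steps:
p(S, A) = -A/3 - A*S/3 (p(S, A) = -(S*A + A)/3 = -(A*S + A)/3 = -(A + A*S)/3 = -A/3 - A*S/3)
o(Y) = 6
B = -52 (B = 6*(-9) - ⅓*(-1)*(1 + 5) = -54 - ⅓*(-1)*6 = -54 + 2 = -52)
(-10*(-17) + B)² = (-10*(-17) - 52)² = (170 - 52)² = 118² = 13924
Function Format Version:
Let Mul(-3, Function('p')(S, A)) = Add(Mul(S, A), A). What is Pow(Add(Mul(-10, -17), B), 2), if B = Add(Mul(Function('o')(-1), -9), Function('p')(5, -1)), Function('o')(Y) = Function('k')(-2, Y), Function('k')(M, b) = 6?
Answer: 13924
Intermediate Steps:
Function('p')(S, A) = Add(Mul(Rational(-1, 3), A), Mul(Rational(-1, 3), A, S)) (Function('p')(S, A) = Mul(Rational(-1, 3), Add(Mul(S, A), A)) = Mul(Rational(-1, 3), Add(Mul(A, S), A)) = Mul(Rational(-1, 3), Add(A, Mul(A, S))) = Add(Mul(Rational(-1, 3), A), Mul(Rational(-1, 3), A, S)))
Function('o')(Y) = 6
B = -52 (B = Add(Mul(6, -9), Mul(Rational(-1, 3), -1, Add(1, 5))) = Add(-54, Mul(Rational(-1, 3), -1, 6)) = Add(-54, 2) = -52)
Pow(Add(Mul(-10, -17), B), 2) = Pow(Add(Mul(-10, -17), -52), 2) = Pow(Add(170, -52), 2) = Pow(118, 2) = 13924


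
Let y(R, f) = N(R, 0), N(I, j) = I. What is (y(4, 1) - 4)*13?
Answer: 0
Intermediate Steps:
y(R, f) = R
(y(4, 1) - 4)*13 = (4 - 4)*13 = 0*13 = 0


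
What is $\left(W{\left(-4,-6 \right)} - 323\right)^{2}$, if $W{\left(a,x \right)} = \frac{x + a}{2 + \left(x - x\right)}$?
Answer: $107584$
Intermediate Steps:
$W{\left(a,x \right)} = \frac{a}{2} + \frac{x}{2}$ ($W{\left(a,x \right)} = \frac{a + x}{2 + 0} = \frac{a + x}{2} = \left(a + x\right) \frac{1}{2} = \frac{a}{2} + \frac{x}{2}$)
$\left(W{\left(-4,-6 \right)} - 323\right)^{2} = \left(\left(\frac{1}{2} \left(-4\right) + \frac{1}{2} \left(-6\right)\right) - 323\right)^{2} = \left(\left(-2 - 3\right) - 323\right)^{2} = \left(-5 - 323\right)^{2} = \left(-328\right)^{2} = 107584$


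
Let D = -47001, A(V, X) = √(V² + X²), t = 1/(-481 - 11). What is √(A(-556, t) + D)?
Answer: √(-2844312516 + 123*√74830696705)/246 ≈ 215.51*I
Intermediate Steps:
t = -1/492 (t = 1/(-492) = -1/492 ≈ -0.0020325)
√(A(-556, t) + D) = √(√((-556)² + (-1/492)²) - 47001) = √(√(309136 + 1/242064) - 47001) = √(√(74830696705/242064) - 47001) = √(√74830696705/492 - 47001) = √(-47001 + √74830696705/492)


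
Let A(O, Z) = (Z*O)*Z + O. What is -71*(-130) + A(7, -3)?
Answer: 9300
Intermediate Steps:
A(O, Z) = O + O*Z² (A(O, Z) = (O*Z)*Z + O = O*Z² + O = O + O*Z²)
-71*(-130) + A(7, -3) = -71*(-130) + 7*(1 + (-3)²) = 9230 + 7*(1 + 9) = 9230 + 7*10 = 9230 + 70 = 9300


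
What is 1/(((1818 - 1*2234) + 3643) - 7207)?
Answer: -1/3980 ≈ -0.00025126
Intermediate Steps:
1/(((1818 - 1*2234) + 3643) - 7207) = 1/(((1818 - 2234) + 3643) - 7207) = 1/((-416 + 3643) - 7207) = 1/(3227 - 7207) = 1/(-3980) = -1/3980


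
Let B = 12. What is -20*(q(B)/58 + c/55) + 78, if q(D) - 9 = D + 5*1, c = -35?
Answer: 26082/319 ≈ 81.762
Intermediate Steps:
q(D) = 14 + D (q(D) = 9 + (D + 5*1) = 9 + (D + 5) = 9 + (5 + D) = 14 + D)
-20*(q(B)/58 + c/55) + 78 = -20*((14 + 12)/58 - 35/55) + 78 = -20*(26*(1/58) - 35*1/55) + 78 = -20*(13/29 - 7/11) + 78 = -20*(-60/319) + 78 = 1200/319 + 78 = 26082/319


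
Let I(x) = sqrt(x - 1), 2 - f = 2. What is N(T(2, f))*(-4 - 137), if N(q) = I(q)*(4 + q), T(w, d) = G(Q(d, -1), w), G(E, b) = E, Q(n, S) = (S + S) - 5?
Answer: 846*I*sqrt(2) ≈ 1196.4*I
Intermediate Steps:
f = 0 (f = 2 - 1*2 = 2 - 2 = 0)
I(x) = sqrt(-1 + x)
Q(n, S) = -5 + 2*S (Q(n, S) = 2*S - 5 = -5 + 2*S)
T(w, d) = -7 (T(w, d) = -5 + 2*(-1) = -5 - 2 = -7)
N(q) = sqrt(-1 + q)*(4 + q)
N(T(2, f))*(-4 - 137) = (sqrt(-1 - 7)*(4 - 7))*(-4 - 137) = (sqrt(-8)*(-3))*(-141) = ((2*I*sqrt(2))*(-3))*(-141) = -6*I*sqrt(2)*(-141) = 846*I*sqrt(2)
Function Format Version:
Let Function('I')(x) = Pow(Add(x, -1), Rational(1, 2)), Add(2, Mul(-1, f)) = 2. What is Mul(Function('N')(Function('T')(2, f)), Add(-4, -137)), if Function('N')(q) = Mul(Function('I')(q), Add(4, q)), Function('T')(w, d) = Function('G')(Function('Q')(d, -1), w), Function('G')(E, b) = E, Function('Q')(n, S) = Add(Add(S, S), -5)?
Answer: Mul(846, I, Pow(2, Rational(1, 2))) ≈ Mul(1196.4, I)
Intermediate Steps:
f = 0 (f = Add(2, Mul(-1, 2)) = Add(2, -2) = 0)
Function('I')(x) = Pow(Add(-1, x), Rational(1, 2))
Function('Q')(n, S) = Add(-5, Mul(2, S)) (Function('Q')(n, S) = Add(Mul(2, S), -5) = Add(-5, Mul(2, S)))
Function('T')(w, d) = -7 (Function('T')(w, d) = Add(-5, Mul(2, -1)) = Add(-5, -2) = -7)
Function('N')(q) = Mul(Pow(Add(-1, q), Rational(1, 2)), Add(4, q))
Mul(Function('N')(Function('T')(2, f)), Add(-4, -137)) = Mul(Mul(Pow(Add(-1, -7), Rational(1, 2)), Add(4, -7)), Add(-4, -137)) = Mul(Mul(Pow(-8, Rational(1, 2)), -3), -141) = Mul(Mul(Mul(2, I, Pow(2, Rational(1, 2))), -3), -141) = Mul(Mul(-6, I, Pow(2, Rational(1, 2))), -141) = Mul(846, I, Pow(2, Rational(1, 2)))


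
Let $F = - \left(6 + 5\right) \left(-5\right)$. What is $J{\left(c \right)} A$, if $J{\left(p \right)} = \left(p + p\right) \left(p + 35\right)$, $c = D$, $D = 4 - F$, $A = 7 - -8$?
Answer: $24480$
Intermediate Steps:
$F = 55$ ($F = - 11 \left(-5\right) = \left(-1\right) \left(-55\right) = 55$)
$A = 15$ ($A = 7 + 8 = 15$)
$D = -51$ ($D = 4 - 55 = -51$)
$c = -51$
$J{\left(p \right)} = 2 p \left(35 + p\right)$
$J{\left(c \right)} A = 2 \left(-51\right) \left(35 - 51\right) 15 = 2 \left(-51\right) \left(-16\right) 15 = 1632 \cdot 15 = 24480$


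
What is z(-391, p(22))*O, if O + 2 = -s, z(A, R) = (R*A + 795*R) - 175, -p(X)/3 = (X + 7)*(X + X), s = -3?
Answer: -1546687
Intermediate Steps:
p(X) = -6*X*(7 + X) (p(X) = -3*(X + 7)*(X + X) = -3*(7 + X)*2*X = -6*X*(7 + X))
z(A, R) = -175 + 795*R + A*R (z(A, R) = (A*R + 795*R) - 175 = (795*R + A*R) - 175 = -175 + 795*R + A*R)
O = 1 (O = -2 - 1*(-3) = -2 + 3 = 1)
z(-391, p(22))*O = (-175 + 795*(-6*22*(7 + 22)) - (-2346)*22*(7 + 22))*1 = (-175 + 795*(-6*22*29) - (-2346)*22*29)*1 = (-175 + 795*(-3828) - 391*(-3828))*1 = (-175 - 3043260 + 1496748)*1 = -1546687*1 = -1546687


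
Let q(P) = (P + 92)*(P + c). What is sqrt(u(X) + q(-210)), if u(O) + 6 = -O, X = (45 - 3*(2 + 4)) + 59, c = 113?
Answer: sqrt(11354) ≈ 106.56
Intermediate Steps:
X = 86 (X = (45 - 3*6) + 59 = (45 - 18) + 59 = 27 + 59 = 86)
q(P) = (92 + P)*(113 + P) (q(P) = (P + 92)*(P + 113) = (92 + P)*(113 + P))
u(O) = -6 - O
sqrt(u(X) + q(-210)) = sqrt((-6 - 1*86) + (10396 + (-210)**2 + 205*(-210))) = sqrt((-6 - 86) + (10396 + 44100 - 43050)) = sqrt(-92 + 11446) = sqrt(11354)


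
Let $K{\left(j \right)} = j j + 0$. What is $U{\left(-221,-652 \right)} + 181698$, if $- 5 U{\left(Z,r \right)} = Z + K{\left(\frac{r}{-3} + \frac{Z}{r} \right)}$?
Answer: $\frac{3295392590207}{19129680} \approx 1.7227 \cdot 10^{5}$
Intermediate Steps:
$K{\left(j \right)} = j^{2}$ ($K{\left(j \right)} = j^{2} + 0 = j^{2}$)
$U{\left(Z,r \right)} = - \frac{Z}{5} - \frac{\left(- \frac{r}{3} + \frac{Z}{r}\right)^{2}}{5}$ ($U{\left(Z,r \right)} = - \frac{Z + \left(\frac{r}{-3} + \frac{Z}{r}\right)^{2}}{5} = - \frac{Z + \left(r \left(- \frac{1}{3}\right) + \frac{Z}{r}\right)^{2}}{5} = - \frac{Z + \left(- \frac{r}{3} + \frac{Z}{r}\right)^{2}}{5} = - \frac{Z}{5} - \frac{\left(- \frac{r}{3} + \frac{Z}{r}\right)^{2}}{5}$)
$U{\left(-221,-652 \right)} + 181698 = \left(\left(- \frac{1}{5}\right) \left(-221\right) - \frac{\left(- \left(-652\right)^{2} + 3 \left(-221\right)\right)^{2}}{45 \cdot 425104}\right) + 181698 = \left(\frac{221}{5} - \frac{\left(\left(-1\right) 425104 - 663\right)^{2}}{19129680}\right) + 181698 = \left(\frac{221}{5} - \frac{\left(-425104 - 663\right)^{2}}{19129680}\right) + 181698 = \left(\frac{221}{5} - \frac{\left(-425767\right)^{2}}{19129680}\right) + 181698 = \left(\frac{221}{5} - \frac{1}{19129680} \cdot 181277538289\right) + 181698 = \left(\frac{221}{5} - \frac{181277538289}{19129680}\right) + 181698 = - \frac{180432006433}{19129680} + 181698 = \frac{3295392590207}{19129680}$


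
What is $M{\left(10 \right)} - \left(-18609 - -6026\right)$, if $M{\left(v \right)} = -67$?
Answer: $12516$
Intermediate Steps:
$M{\left(10 \right)} - \left(-18609 - -6026\right) = -67 - \left(-18609 - -6026\right) = -67 - \left(-18609 + 6026\right) = -67 - -12583 = -67 + 12583 = 12516$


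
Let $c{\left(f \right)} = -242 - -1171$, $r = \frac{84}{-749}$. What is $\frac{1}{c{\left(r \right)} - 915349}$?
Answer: $- \frac{1}{914420} \approx -1.0936 \cdot 10^{-6}$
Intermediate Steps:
$r = - \frac{12}{107}$ ($r = 84 \left(- \frac{1}{749}\right) = - \frac{12}{107} \approx -0.11215$)
$c{\left(f \right)} = 929$ ($c{\left(f \right)} = -242 + 1171 = 929$)
$\frac{1}{c{\left(r \right)} - 915349} = \frac{1}{929 - 915349} = \frac{1}{-914420} = - \frac{1}{914420}$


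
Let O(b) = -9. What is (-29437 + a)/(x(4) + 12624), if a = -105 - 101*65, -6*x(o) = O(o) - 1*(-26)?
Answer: -216642/75727 ≈ -2.8608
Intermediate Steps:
x(o) = -17/6 (x(o) = -(-9 - 1*(-26))/6 = -(-9 + 26)/6 = -1/6*17 = -17/6)
a = -6670 (a = -105 - 6565 = -6670)
(-29437 + a)/(x(4) + 12624) = (-29437 - 6670)/(-17/6 + 12624) = -36107/75727/6 = -36107*6/75727 = -216642/75727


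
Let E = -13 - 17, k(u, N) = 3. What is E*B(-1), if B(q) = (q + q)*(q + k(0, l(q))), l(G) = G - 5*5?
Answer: 120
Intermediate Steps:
l(G) = -25 + G (l(G) = G - 25 = -25 + G)
B(q) = 2*q*(3 + q) (B(q) = (q + q)*(q + 3) = (2*q)*(3 + q) = 2*q*(3 + q))
E = -30
E*B(-1) = -60*(-1)*(3 - 1) = -60*(-1)*2 = -30*(-4) = 120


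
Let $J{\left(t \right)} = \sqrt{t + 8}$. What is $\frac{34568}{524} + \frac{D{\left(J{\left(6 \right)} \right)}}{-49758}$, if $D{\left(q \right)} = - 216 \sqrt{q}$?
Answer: $\frac{8642}{131} + \frac{36 \sqrt[4]{14}}{8293} \approx 65.978$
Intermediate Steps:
$J{\left(t \right)} = \sqrt{8 + t}$
$\frac{34568}{524} + \frac{D{\left(J{\left(6 \right)} \right)}}{-49758} = \frac{34568}{524} + \frac{\left(-216\right) \sqrt{\sqrt{8 + 6}}}{-49758} = 34568 \cdot \frac{1}{524} + - 216 \sqrt{\sqrt{14}} \left(- \frac{1}{49758}\right) = \frac{8642}{131} + - 216 \sqrt[4]{14} \left(- \frac{1}{49758}\right) = \frac{8642}{131} + \frac{36 \sqrt[4]{14}}{8293}$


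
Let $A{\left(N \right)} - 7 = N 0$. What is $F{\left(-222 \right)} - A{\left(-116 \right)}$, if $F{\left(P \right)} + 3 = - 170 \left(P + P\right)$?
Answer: $75470$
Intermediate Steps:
$A{\left(N \right)} = 7$ ($A{\left(N \right)} = 7 + N 0 = 7 + 0 = 7$)
$F{\left(P \right)} = -3 - 340 P$ ($F{\left(P \right)} = -3 - 170 \left(P + P\right) = -3 - 170 \cdot 2 P = -3 - 340 P$)
$F{\left(-222 \right)} - A{\left(-116 \right)} = \left(-3 - -75480\right) - 7 = \left(-3 + 75480\right) - 7 = 75477 - 7 = 75470$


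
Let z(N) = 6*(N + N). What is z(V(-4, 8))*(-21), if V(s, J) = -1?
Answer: 252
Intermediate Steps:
z(N) = 12*N (z(N) = 6*(2*N) = 12*N)
z(V(-4, 8))*(-21) = (12*(-1))*(-21) = -12*(-21) = 252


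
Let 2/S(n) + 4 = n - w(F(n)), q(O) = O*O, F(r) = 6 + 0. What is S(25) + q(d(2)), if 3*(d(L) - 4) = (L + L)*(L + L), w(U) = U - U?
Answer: 5494/63 ≈ 87.206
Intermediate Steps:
F(r) = 6
w(U) = 0
d(L) = 4 + 4*L²/3 (d(L) = 4 + ((L + L)*(L + L))/3 = 4 + ((2*L)*(2*L))/3 = 4 + (4*L²)/3 = 4 + 4*L²/3)
q(O) = O²
S(n) = 2/(-4 + n) (S(n) = 2/(-4 + (n - 1*0)) = 2/(-4 + (n + 0)) = 2/(-4 + n))
S(25) + q(d(2)) = 2/(-4 + 25) + (4 + (4/3)*2²)² = 2/21 + (4 + (4/3)*4)² = 2*(1/21) + (4 + 16/3)² = 2/21 + (28/3)² = 2/21 + 784/9 = 5494/63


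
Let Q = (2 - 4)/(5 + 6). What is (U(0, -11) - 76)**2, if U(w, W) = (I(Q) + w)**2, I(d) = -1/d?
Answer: 33489/16 ≈ 2093.1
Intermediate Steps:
Q = -2/11 ≈ -0.18182
U(w, W) = (11/2 + w)**2 (U(w, W) = (-1/(-2/11) + w)**2 = (-1*(-11/2) + w)**2 = (11/2 + w)**2)
(U(0, -11) - 76)**2 = ((11 + 2*0)**2/4 - 76)**2 = ((11 + 0)**2/4 - 76)**2 = ((1/4)*11**2 - 76)**2 = ((1/4)*121 - 76)**2 = (121/4 - 76)**2 = (-183/4)**2 = 33489/16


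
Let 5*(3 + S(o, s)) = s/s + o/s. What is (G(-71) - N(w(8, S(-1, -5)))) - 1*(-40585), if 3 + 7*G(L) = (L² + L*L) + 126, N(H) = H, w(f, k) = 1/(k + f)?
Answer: 38553125/917 ≈ 42043.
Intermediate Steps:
S(o, s) = -14/5 + o/(5*s) (S(o, s) = -3 + (s/s + o/s)/5 = -3 + (1 + o/s)/5 = -3 + (⅕ + o/(5*s)) = -14/5 + o/(5*s))
w(f, k) = 1/(f + k)
G(L) = 123/7 + 2*L²/7 (G(L) = -3/7 + ((L² + L*L) + 126)/7 = -3/7 + ((L² + L²) + 126)/7 = -3/7 + (2*L² + 126)/7 = -3/7 + (126 + 2*L²)/7 = -3/7 + (18 + 2*L²/7) = 123/7 + 2*L²/7)
(G(-71) - N(w(8, S(-1, -5)))) - 1*(-40585) = ((123/7 + (2/7)*(-71)²) - 1/(8 + (⅕)*(-1 - 14*(-5))/(-5))) - 1*(-40585) = ((123/7 + (2/7)*5041) - 1/(8 + (⅕)*(-⅕)*(-1 + 70))) + 40585 = ((123/7 + 10082/7) - 1/(8 + (⅕)*(-⅕)*69)) + 40585 = (10205/7 - 1/(8 - 69/25)) + 40585 = (10205/7 - 1/131/25) + 40585 = (10205/7 - 1*25/131) + 40585 = (10205/7 - 25/131) + 40585 = 1336680/917 + 40585 = 38553125/917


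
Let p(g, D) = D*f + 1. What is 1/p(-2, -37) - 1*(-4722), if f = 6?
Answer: 1043561/221 ≈ 4722.0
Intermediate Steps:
p(g, D) = 1 + 6*D (p(g, D) = D*6 + 1 = 6*D + 1 = 1 + 6*D)
1/p(-2, -37) - 1*(-4722) = 1/(1 + 6*(-37)) - 1*(-4722) = 1/(1 - 222) + 4722 = 1/(-221) + 4722 = -1/221 + 4722 = 1043561/221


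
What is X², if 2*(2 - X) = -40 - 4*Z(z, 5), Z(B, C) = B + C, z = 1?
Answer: 1156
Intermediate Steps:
X = 34 (X = 2 - (-40 - 4*(1 + 5))/2 = 2 - (-40 - 4*6)/2 = 2 - (-40 - 24)/2 = 2 - ½*(-64) = 2 + 32 = 34)
X² = 34² = 1156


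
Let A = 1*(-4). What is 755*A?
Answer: -3020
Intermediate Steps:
A = -4
755*A = 755*(-4) = -3020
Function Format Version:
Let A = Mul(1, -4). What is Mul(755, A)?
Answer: -3020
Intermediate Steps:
A = -4
Mul(755, A) = Mul(755, -4) = -3020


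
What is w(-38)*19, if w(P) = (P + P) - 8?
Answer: -1596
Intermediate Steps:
w(P) = -8 + 2*P (w(P) = 2*P - 8 = -8 + 2*P)
w(-38)*19 = (-8 + 2*(-38))*19 = (-8 - 76)*19 = -84*19 = -1596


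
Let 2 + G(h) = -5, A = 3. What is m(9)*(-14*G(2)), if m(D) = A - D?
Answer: -588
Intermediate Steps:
G(h) = -7 (G(h) = -2 - 5 = -7)
m(D) = 3 - D
m(9)*(-14*G(2)) = (3 - 1*9)*(-14*(-7)) = (3 - 9)*98 = -6*98 = -588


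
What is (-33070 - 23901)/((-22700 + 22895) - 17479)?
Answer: 56971/17284 ≈ 3.2962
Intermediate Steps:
(-33070 - 23901)/((-22700 + 22895) - 17479) = -56971/(195 - 17479) = -56971/(-17284) = -56971*(-1/17284) = 56971/17284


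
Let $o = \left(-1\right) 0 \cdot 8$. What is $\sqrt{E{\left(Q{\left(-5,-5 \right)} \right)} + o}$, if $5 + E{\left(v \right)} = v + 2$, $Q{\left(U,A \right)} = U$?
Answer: $2 i \sqrt{2} \approx 2.8284 i$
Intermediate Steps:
$o = 0$ ($o = 0 \cdot 8 = 0$)
$E{\left(v \right)} = -3 + v$ ($E{\left(v \right)} = -5 + \left(v + 2\right) = -5 + \left(2 + v\right) = -3 + v$)
$\sqrt{E{\left(Q{\left(-5,-5 \right)} \right)} + o} = \sqrt{\left(-3 - 5\right) + 0} = \sqrt{-8 + 0} = \sqrt{-8} = 2 i \sqrt{2}$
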